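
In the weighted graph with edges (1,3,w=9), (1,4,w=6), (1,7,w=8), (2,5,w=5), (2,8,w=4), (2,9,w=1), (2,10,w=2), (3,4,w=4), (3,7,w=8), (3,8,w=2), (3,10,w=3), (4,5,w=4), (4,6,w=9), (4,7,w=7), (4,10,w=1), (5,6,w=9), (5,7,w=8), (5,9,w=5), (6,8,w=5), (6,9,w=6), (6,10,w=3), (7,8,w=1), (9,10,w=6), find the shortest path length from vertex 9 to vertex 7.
6 (path: 9 -> 2 -> 8 -> 7; weights 1 + 4 + 1 = 6)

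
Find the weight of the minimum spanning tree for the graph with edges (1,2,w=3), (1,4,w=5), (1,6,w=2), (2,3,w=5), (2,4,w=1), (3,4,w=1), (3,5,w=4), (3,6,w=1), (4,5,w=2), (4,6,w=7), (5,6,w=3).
7 (MST edges: (1,6,w=2), (2,4,w=1), (3,4,w=1), (3,6,w=1), (4,5,w=2); sum of weights 2 + 1 + 1 + 1 + 2 = 7)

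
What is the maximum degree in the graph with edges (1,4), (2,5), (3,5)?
2 (attained at vertex 5)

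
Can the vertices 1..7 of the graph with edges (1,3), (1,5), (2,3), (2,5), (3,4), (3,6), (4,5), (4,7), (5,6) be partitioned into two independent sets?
Yes. Partition: {1, 2, 4, 6}, {3, 5, 7}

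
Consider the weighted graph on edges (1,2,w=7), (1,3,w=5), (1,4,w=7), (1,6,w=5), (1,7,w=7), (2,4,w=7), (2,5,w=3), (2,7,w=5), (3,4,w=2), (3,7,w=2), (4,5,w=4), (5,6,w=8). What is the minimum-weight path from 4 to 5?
4 (path: 4 -> 5; weights 4 = 4)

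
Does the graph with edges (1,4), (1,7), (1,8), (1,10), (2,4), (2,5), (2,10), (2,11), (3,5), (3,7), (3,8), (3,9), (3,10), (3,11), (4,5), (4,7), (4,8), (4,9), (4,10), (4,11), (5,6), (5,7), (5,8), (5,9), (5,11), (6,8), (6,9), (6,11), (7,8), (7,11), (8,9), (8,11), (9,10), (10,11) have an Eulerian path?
Yes — and in fact it has an Eulerian circuit (the graph is connected and all 11 vertices have even degree)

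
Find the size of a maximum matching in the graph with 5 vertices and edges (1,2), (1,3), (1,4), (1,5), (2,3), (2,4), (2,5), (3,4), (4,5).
2 (matching: (1,5), (3,4); upper bound floor(n/2) = floor(5/2) = 2)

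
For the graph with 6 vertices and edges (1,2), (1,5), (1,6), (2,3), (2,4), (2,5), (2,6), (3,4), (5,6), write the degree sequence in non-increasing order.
[5, 3, 3, 3, 2, 2] (degrees: deg(1)=3, deg(2)=5, deg(3)=2, deg(4)=2, deg(5)=3, deg(6)=3)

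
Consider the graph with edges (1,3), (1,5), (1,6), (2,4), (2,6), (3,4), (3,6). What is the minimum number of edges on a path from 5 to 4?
3 (path: 5 -> 1 -> 3 -> 4, 3 edges)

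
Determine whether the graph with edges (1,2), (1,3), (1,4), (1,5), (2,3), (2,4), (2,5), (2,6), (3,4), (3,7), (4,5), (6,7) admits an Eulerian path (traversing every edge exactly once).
Yes (the graph is connected and exactly 2 vertices have odd degree: {2, 5}; any Eulerian path must start and end at those)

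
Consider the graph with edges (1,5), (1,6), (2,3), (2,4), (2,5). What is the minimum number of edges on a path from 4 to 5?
2 (path: 4 -> 2 -> 5, 2 edges)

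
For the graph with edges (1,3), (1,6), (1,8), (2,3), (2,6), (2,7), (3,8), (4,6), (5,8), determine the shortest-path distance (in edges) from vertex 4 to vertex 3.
3 (path: 4 -> 6 -> 1 -> 3, 3 edges)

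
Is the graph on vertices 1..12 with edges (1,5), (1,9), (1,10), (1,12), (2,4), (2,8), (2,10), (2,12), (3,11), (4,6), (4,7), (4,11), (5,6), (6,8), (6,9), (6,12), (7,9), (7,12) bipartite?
Yes. Partition: {1, 2, 6, 7, 11}, {3, 4, 5, 8, 9, 10, 12}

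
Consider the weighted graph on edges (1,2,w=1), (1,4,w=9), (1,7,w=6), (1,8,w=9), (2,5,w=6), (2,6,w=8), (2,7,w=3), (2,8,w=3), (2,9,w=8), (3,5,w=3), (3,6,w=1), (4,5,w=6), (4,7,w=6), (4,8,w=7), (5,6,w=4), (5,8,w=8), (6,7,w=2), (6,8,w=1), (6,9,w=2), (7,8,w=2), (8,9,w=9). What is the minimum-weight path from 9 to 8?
3 (path: 9 -> 6 -> 8; weights 2 + 1 = 3)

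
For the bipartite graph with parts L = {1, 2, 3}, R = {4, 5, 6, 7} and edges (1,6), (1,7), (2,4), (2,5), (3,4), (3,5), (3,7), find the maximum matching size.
3 (matching: (1,6), (2,5), (3,7); upper bound min(|L|,|R|) = min(3,4) = 3)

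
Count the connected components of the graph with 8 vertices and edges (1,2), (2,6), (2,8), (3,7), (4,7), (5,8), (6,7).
1 (components: {1, 2, 3, 4, 5, 6, 7, 8})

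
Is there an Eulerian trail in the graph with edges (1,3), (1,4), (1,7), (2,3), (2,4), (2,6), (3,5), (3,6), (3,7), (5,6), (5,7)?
No (6 vertices have odd degree: {1, 2, 3, 5, 6, 7}; Eulerian path requires 0 or 2)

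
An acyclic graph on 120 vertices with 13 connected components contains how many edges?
107 (Each of the 13 component trees on V_i vertices has V_i - 1 edges; summing gives V - C = 120 - 13 = 107)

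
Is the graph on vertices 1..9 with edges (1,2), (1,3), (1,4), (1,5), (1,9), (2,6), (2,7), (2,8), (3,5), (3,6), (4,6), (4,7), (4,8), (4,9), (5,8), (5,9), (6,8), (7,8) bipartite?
No (odd cycle of length 3: 3 -> 1 -> 5 -> 3)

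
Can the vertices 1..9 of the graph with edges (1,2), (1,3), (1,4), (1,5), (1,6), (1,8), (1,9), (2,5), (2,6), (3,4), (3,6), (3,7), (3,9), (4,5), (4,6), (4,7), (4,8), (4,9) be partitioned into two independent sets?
No (odd cycle of length 3: 6 -> 1 -> 3 -> 6)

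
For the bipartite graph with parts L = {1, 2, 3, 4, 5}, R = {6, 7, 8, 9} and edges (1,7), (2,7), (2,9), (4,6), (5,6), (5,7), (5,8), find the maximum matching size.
4 (matching: (1,7), (2,9), (4,6), (5,8); upper bound min(|L|,|R|) = min(5,4) = 4)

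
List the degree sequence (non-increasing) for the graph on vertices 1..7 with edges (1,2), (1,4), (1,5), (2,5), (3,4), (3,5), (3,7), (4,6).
[3, 3, 3, 3, 2, 1, 1] (degrees: deg(1)=3, deg(2)=2, deg(3)=3, deg(4)=3, deg(5)=3, deg(6)=1, deg(7)=1)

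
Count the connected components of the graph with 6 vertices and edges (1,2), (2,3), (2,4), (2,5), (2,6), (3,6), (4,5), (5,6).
1 (components: {1, 2, 3, 4, 5, 6})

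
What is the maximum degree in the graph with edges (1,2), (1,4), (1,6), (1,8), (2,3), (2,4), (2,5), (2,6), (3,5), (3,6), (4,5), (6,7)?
5 (attained at vertex 2)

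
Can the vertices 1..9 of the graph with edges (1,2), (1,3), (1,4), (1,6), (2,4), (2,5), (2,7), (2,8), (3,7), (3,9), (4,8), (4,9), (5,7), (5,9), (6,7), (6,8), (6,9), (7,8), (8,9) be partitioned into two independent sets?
No (odd cycle of length 3: 2 -> 1 -> 4 -> 2)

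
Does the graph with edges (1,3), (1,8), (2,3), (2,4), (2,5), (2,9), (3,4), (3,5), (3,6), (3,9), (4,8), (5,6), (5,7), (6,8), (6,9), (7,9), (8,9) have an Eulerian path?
Yes (the graph is connected and exactly 2 vertices have odd degree: {4, 9}; any Eulerian path must start and end at those)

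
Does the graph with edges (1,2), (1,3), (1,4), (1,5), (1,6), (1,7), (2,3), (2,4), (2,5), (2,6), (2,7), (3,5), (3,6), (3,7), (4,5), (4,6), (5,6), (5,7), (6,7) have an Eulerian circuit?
No (2 vertices have odd degree: {3, 7}; Eulerian circuit requires 0)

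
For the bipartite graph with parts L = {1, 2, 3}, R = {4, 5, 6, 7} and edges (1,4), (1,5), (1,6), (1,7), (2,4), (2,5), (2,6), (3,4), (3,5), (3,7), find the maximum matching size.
3 (matching: (1,7), (2,6), (3,5); upper bound min(|L|,|R|) = min(3,4) = 3)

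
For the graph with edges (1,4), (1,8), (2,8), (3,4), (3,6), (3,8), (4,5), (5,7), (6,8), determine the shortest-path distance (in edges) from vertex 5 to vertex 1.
2 (path: 5 -> 4 -> 1, 2 edges)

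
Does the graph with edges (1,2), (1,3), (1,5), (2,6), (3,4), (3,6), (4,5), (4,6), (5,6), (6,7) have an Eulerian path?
No (6 vertices have odd degree: {1, 3, 4, 5, 6, 7}; Eulerian path requires 0 or 2)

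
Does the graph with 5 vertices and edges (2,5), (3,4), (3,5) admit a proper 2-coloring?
Yes. Partition: {1, 2, 3}, {4, 5}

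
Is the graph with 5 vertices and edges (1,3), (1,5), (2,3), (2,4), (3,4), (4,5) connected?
Yes (BFS from 1 visits [1, 3, 5, 2, 4] — all 5 vertices reached)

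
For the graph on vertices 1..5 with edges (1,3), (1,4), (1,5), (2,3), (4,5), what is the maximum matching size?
2 (matching: (1,3), (4,5); upper bound floor(n/2) = floor(5/2) = 2)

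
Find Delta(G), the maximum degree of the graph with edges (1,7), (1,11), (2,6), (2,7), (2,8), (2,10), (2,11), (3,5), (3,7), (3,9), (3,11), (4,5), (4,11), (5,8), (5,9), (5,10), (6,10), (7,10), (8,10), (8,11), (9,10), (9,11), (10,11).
7 (attained at vertices 10, 11)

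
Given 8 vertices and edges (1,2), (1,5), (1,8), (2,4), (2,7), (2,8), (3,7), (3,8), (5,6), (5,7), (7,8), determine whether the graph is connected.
Yes (BFS from 1 visits [1, 2, 5, 8, 4, 7, 6, 3] — all 8 vertices reached)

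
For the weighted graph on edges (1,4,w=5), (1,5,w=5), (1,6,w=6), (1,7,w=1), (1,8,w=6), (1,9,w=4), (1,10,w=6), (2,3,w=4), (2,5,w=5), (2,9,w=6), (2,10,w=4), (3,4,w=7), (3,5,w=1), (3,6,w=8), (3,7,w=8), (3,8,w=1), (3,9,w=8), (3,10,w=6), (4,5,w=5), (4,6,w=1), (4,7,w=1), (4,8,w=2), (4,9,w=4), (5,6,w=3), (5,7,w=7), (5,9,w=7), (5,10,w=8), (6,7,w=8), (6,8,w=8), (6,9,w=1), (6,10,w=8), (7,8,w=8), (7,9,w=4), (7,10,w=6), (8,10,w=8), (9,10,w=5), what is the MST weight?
16 (MST edges: (1,7,w=1), (2,3,w=4), (2,10,w=4), (3,5,w=1), (3,8,w=1), (4,6,w=1), (4,7,w=1), (4,8,w=2), (6,9,w=1); sum of weights 1 + 4 + 4 + 1 + 1 + 1 + 1 + 2 + 1 = 16)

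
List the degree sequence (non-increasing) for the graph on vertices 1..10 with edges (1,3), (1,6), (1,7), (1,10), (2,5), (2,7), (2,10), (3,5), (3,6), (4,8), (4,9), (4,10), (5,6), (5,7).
[4, 4, 3, 3, 3, 3, 3, 3, 1, 1] (degrees: deg(1)=4, deg(2)=3, deg(3)=3, deg(4)=3, deg(5)=4, deg(6)=3, deg(7)=3, deg(8)=1, deg(9)=1, deg(10)=3)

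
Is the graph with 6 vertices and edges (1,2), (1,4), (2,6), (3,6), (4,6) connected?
No, it has 2 components: {1, 2, 3, 4, 6}, {5}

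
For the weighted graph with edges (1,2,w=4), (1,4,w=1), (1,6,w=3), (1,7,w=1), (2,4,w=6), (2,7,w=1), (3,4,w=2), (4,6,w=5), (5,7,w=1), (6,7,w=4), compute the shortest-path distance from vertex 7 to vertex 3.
4 (path: 7 -> 1 -> 4 -> 3; weights 1 + 1 + 2 = 4)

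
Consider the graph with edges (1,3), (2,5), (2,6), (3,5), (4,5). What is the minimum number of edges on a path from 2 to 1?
3 (path: 2 -> 5 -> 3 -> 1, 3 edges)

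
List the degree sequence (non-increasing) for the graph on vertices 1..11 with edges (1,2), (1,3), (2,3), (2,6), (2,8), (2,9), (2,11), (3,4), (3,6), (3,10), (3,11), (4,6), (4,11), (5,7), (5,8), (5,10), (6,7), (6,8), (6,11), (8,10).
[6, 6, 6, 4, 4, 3, 3, 3, 2, 2, 1] (degrees: deg(1)=2, deg(2)=6, deg(3)=6, deg(4)=3, deg(5)=3, deg(6)=6, deg(7)=2, deg(8)=4, deg(9)=1, deg(10)=3, deg(11)=4)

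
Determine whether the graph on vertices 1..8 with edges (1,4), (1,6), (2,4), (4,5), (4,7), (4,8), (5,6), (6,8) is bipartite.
Yes. Partition: {1, 2, 3, 5, 7, 8}, {4, 6}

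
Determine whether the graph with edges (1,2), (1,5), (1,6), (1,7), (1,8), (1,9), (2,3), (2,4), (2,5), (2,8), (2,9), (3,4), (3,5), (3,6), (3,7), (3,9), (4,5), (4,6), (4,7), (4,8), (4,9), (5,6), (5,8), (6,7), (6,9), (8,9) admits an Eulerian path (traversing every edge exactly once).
Yes (the graph is connected and exactly 2 vertices have odd degree: {4, 8}; any Eulerian path must start and end at those)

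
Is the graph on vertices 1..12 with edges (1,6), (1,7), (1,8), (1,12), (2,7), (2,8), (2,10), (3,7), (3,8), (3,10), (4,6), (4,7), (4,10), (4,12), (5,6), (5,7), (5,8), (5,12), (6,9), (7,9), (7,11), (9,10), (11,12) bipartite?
Yes. Partition: {1, 2, 3, 4, 5, 9, 11}, {6, 7, 8, 10, 12}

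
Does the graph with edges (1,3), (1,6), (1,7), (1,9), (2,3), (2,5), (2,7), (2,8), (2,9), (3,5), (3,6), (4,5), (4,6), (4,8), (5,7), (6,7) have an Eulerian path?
Yes (the graph is connected and exactly 2 vertices have odd degree: {2, 4}; any Eulerian path must start and end at those)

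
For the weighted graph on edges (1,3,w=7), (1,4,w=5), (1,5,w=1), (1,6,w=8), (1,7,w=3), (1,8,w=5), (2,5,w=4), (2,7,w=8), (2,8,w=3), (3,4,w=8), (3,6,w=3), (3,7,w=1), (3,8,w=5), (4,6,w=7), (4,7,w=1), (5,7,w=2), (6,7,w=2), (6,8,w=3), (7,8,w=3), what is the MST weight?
13 (MST edges: (1,5,w=1), (2,8,w=3), (3,7,w=1), (4,7,w=1), (5,7,w=2), (6,7,w=2), (6,8,w=3); sum of weights 1 + 3 + 1 + 1 + 2 + 2 + 3 = 13)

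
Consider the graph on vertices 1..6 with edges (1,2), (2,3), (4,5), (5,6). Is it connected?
No, it has 2 components: {1, 2, 3}, {4, 5, 6}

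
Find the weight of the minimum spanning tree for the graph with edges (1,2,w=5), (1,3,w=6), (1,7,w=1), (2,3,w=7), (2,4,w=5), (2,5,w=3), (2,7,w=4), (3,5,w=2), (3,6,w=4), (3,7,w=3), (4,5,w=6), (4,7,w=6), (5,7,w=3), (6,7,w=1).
15 (MST edges: (1,7,w=1), (2,4,w=5), (2,5,w=3), (3,5,w=2), (3,7,w=3), (6,7,w=1); sum of weights 1 + 5 + 3 + 2 + 3 + 1 = 15)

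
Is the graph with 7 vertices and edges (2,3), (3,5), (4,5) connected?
No, it has 4 components: {1}, {2, 3, 4, 5}, {6}, {7}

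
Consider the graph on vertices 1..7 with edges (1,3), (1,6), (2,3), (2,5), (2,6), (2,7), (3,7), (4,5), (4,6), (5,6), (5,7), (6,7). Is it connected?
Yes (BFS from 1 visits [1, 3, 6, 2, 7, 4, 5] — all 7 vertices reached)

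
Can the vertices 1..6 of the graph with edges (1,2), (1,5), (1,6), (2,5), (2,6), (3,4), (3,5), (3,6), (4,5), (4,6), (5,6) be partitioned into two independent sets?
No (odd cycle of length 3: 5 -> 1 -> 2 -> 5)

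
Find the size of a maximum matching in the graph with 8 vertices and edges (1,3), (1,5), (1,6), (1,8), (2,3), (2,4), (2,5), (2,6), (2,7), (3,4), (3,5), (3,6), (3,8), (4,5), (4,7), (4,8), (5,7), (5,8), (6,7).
4 (matching: (1,5), (2,3), (4,8), (6,7); upper bound floor(n/2) = floor(8/2) = 4)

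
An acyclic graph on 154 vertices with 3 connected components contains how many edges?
151 (Each of the 3 component trees on V_i vertices has V_i - 1 edges; summing gives V - C = 154 - 3 = 151)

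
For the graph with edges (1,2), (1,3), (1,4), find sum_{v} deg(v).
6 (handshake: sum of degrees = 2|E| = 2 x 3 = 6)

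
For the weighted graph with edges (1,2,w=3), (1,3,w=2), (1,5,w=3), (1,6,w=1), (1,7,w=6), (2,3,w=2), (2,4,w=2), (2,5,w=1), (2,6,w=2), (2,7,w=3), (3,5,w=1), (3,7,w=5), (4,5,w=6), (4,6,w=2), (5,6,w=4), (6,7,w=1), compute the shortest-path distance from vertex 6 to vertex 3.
3 (path: 6 -> 1 -> 3; weights 1 + 2 = 3)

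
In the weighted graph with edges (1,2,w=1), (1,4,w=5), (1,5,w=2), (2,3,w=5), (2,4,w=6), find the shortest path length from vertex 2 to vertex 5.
3 (path: 2 -> 1 -> 5; weights 1 + 2 = 3)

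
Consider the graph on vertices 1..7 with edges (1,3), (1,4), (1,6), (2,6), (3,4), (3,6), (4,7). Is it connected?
No, it has 2 components: {1, 2, 3, 4, 6, 7}, {5}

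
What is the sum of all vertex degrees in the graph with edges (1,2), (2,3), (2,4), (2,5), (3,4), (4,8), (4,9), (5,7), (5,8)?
18 (handshake: sum of degrees = 2|E| = 2 x 9 = 18)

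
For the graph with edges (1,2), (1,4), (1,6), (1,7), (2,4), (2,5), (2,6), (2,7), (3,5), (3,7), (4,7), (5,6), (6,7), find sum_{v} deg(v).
26 (handshake: sum of degrees = 2|E| = 2 x 13 = 26)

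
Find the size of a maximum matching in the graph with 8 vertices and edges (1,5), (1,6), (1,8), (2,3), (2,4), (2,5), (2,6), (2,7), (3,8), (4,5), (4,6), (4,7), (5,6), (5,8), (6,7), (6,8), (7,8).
4 (matching: (1,5), (2,3), (4,7), (6,8); upper bound floor(n/2) = floor(8/2) = 4)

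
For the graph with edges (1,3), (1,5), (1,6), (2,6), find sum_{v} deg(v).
8 (handshake: sum of degrees = 2|E| = 2 x 4 = 8)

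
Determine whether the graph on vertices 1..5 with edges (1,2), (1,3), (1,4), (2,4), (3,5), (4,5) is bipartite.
No (odd cycle of length 3: 2 -> 1 -> 4 -> 2)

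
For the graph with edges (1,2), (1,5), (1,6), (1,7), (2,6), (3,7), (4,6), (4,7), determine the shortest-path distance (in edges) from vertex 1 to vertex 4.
2 (path: 1 -> 7 -> 4, 2 edges)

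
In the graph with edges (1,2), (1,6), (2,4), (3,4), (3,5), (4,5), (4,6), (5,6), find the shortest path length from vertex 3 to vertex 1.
3 (path: 3 -> 5 -> 6 -> 1, 3 edges)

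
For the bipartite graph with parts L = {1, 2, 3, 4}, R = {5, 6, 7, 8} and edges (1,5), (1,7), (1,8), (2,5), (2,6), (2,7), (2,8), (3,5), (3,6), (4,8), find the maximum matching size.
4 (matching: (1,5), (2,7), (3,6), (4,8); upper bound min(|L|,|R|) = min(4,4) = 4)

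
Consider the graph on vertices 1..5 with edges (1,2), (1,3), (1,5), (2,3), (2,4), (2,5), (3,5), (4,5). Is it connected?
Yes (BFS from 1 visits [1, 2, 3, 5, 4] — all 5 vertices reached)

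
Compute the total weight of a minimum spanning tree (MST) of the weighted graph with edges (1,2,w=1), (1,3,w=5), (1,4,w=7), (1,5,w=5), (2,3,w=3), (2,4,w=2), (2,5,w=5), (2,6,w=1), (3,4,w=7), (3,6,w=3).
12 (MST edges: (1,2,w=1), (1,5,w=5), (2,3,w=3), (2,4,w=2), (2,6,w=1); sum of weights 1 + 5 + 3 + 2 + 1 = 12)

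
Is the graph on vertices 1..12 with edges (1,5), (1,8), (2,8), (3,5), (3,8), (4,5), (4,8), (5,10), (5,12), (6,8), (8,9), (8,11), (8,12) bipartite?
Yes. Partition: {1, 2, 3, 4, 6, 7, 9, 10, 11, 12}, {5, 8}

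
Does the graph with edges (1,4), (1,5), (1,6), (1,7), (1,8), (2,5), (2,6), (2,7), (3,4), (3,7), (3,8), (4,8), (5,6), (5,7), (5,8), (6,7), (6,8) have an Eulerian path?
No (8 vertices have odd degree: {1, 2, 3, 4, 5, 6, 7, 8}; Eulerian path requires 0 or 2)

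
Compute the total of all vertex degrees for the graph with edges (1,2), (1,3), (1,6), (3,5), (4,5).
10 (handshake: sum of degrees = 2|E| = 2 x 5 = 10)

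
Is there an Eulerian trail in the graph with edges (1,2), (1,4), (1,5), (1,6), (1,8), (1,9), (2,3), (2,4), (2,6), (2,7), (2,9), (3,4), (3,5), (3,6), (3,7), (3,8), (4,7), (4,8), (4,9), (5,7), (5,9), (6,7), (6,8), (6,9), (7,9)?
Yes — and in fact it has an Eulerian circuit (the graph is connected and all 9 vertices have even degree)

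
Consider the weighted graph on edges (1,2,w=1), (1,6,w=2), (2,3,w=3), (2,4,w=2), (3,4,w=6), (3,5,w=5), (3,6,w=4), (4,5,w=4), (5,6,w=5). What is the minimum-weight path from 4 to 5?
4 (path: 4 -> 5; weights 4 = 4)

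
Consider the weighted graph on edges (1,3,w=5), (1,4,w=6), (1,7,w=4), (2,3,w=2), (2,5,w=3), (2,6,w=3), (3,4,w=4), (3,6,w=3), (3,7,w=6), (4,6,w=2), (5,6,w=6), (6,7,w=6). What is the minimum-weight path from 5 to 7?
11 (path: 5 -> 2 -> 3 -> 7; weights 3 + 2 + 6 = 11)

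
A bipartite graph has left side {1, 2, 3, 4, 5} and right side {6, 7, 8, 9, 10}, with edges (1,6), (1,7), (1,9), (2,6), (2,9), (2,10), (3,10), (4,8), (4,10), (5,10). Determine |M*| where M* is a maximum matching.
4 (matching: (1,7), (2,9), (3,10), (4,8); upper bound min(|L|,|R|) = min(5,5) = 5)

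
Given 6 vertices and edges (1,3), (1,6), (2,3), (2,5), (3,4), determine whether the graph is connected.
Yes (BFS from 1 visits [1, 3, 6, 2, 4, 5] — all 6 vertices reached)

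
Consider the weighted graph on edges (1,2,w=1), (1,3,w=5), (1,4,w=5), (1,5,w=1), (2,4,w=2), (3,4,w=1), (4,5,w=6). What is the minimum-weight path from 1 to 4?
3 (path: 1 -> 2 -> 4; weights 1 + 2 = 3)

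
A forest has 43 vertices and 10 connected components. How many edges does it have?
33 (Each of the 10 component trees on V_i vertices has V_i - 1 edges; summing gives V - C = 43 - 10 = 33)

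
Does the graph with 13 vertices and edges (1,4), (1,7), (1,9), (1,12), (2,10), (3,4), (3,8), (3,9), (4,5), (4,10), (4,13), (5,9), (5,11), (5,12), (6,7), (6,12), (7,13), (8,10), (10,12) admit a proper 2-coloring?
Yes. Partition: {1, 3, 5, 6, 10, 13}, {2, 4, 7, 8, 9, 11, 12}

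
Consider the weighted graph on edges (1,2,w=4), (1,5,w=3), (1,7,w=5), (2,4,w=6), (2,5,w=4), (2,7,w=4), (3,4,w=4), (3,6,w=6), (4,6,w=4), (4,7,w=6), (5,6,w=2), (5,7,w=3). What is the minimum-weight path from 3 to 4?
4 (path: 3 -> 4; weights 4 = 4)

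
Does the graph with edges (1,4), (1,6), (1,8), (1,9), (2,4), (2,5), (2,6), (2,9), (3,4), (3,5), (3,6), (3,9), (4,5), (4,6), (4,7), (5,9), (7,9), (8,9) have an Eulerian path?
Yes — and in fact it has an Eulerian circuit (the graph is connected and all 9 vertices have even degree)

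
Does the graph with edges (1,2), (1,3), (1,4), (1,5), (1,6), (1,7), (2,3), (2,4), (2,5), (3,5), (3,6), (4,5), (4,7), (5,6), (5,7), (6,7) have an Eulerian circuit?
Yes (the graph is connected and all 7 vertices have even degree)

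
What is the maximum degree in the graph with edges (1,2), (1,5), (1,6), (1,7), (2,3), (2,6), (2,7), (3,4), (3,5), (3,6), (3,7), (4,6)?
5 (attained at vertex 3)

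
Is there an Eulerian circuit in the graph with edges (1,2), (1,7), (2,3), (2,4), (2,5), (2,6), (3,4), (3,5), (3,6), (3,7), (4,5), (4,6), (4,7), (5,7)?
No (4 vertices have odd degree: {2, 3, 4, 6}; Eulerian circuit requires 0)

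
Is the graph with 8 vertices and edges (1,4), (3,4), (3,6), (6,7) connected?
No, it has 4 components: {1, 3, 4, 6, 7}, {2}, {5}, {8}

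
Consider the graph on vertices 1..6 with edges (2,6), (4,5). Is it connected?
No, it has 4 components: {1}, {2, 6}, {3}, {4, 5}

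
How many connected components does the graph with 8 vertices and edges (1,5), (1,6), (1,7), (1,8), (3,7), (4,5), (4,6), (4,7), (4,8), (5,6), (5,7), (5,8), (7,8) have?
2 (components: {1, 3, 4, 5, 6, 7, 8}, {2})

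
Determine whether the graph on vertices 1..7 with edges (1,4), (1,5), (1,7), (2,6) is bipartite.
Yes. Partition: {1, 2, 3}, {4, 5, 6, 7}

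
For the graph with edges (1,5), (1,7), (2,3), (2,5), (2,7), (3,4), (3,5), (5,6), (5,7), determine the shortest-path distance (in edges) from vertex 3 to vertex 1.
2 (path: 3 -> 5 -> 1, 2 edges)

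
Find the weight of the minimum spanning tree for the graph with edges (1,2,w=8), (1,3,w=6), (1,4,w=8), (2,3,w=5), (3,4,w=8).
19 (MST edges: (1,3,w=6), (1,4,w=8), (2,3,w=5); sum of weights 6 + 8 + 5 = 19)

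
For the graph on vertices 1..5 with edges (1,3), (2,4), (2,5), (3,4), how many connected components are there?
1 (components: {1, 2, 3, 4, 5})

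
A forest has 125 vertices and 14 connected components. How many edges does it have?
111 (Each of the 14 component trees on V_i vertices has V_i - 1 edges; summing gives V - C = 125 - 14 = 111)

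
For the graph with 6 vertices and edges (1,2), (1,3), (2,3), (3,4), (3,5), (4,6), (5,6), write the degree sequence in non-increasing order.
[4, 2, 2, 2, 2, 2] (degrees: deg(1)=2, deg(2)=2, deg(3)=4, deg(4)=2, deg(5)=2, deg(6)=2)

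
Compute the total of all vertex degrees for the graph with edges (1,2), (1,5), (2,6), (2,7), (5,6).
10 (handshake: sum of degrees = 2|E| = 2 x 5 = 10)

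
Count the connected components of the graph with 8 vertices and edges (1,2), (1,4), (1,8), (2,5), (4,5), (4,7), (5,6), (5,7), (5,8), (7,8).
2 (components: {1, 2, 4, 5, 6, 7, 8}, {3})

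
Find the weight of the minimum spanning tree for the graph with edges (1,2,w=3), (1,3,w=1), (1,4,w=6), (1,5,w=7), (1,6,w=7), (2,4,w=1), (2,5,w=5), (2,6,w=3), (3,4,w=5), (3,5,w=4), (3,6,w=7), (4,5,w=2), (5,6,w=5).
10 (MST edges: (1,2,w=3), (1,3,w=1), (2,4,w=1), (2,6,w=3), (4,5,w=2); sum of weights 3 + 1 + 1 + 3 + 2 = 10)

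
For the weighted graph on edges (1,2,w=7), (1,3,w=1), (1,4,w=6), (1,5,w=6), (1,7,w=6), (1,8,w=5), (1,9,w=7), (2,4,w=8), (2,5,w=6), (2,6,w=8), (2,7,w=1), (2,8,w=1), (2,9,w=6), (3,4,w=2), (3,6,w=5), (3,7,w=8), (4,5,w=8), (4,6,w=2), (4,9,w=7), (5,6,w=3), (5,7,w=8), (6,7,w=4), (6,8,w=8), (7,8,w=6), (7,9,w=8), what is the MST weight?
20 (MST edges: (1,3,w=1), (2,7,w=1), (2,8,w=1), (2,9,w=6), (3,4,w=2), (4,6,w=2), (5,6,w=3), (6,7,w=4); sum of weights 1 + 1 + 1 + 6 + 2 + 2 + 3 + 4 = 20)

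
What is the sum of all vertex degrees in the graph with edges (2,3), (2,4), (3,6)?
6 (handshake: sum of degrees = 2|E| = 2 x 3 = 6)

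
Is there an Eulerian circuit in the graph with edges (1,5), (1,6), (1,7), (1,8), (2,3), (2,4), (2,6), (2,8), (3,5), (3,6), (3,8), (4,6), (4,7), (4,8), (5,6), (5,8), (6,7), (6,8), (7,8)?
No (2 vertices have odd degree: {6, 8}; Eulerian circuit requires 0)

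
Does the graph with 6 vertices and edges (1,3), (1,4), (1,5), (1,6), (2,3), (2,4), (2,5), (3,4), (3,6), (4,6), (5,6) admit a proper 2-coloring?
No (odd cycle of length 3: 5 -> 1 -> 6 -> 5)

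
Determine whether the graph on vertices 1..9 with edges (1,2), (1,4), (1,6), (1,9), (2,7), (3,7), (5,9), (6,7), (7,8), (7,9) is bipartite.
Yes. Partition: {1, 5, 7}, {2, 3, 4, 6, 8, 9}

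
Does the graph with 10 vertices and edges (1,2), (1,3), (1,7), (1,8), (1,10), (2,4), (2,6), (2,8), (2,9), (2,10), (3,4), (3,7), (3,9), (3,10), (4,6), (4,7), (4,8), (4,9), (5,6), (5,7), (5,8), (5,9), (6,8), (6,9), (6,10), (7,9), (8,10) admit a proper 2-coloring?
No (odd cycle of length 3: 10 -> 1 -> 2 -> 10)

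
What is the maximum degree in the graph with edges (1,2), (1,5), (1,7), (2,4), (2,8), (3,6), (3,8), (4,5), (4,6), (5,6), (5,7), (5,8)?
5 (attained at vertex 5)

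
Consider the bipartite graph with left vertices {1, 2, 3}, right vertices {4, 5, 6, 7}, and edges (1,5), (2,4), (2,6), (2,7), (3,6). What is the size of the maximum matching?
3 (matching: (1,5), (2,7), (3,6); upper bound min(|L|,|R|) = min(3,4) = 3)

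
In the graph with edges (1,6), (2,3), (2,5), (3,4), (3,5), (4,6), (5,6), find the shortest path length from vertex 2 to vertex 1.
3 (path: 2 -> 5 -> 6 -> 1, 3 edges)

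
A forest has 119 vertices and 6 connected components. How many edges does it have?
113 (Each of the 6 component trees on V_i vertices has V_i - 1 edges; summing gives V - C = 119 - 6 = 113)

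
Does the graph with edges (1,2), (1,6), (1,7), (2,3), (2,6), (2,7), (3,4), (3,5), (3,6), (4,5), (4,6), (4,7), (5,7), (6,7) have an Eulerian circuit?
No (4 vertices have odd degree: {1, 5, 6, 7}; Eulerian circuit requires 0)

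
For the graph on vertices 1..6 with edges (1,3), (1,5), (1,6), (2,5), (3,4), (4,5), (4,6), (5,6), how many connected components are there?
1 (components: {1, 2, 3, 4, 5, 6})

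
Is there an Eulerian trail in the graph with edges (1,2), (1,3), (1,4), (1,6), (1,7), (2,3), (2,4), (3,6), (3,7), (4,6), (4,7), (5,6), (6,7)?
No (4 vertices have odd degree: {1, 2, 5, 6}; Eulerian path requires 0 or 2)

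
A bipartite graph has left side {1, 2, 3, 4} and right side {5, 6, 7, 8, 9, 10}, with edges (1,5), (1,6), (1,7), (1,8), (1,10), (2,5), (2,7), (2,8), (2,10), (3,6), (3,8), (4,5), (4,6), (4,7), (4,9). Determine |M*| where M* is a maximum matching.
4 (matching: (1,10), (2,7), (3,8), (4,9); upper bound min(|L|,|R|) = min(4,6) = 4)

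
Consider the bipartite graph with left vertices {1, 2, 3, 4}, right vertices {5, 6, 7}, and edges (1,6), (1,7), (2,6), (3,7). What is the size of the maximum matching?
2 (matching: (1,7), (2,6); upper bound min(|L|,|R|) = min(4,3) = 3)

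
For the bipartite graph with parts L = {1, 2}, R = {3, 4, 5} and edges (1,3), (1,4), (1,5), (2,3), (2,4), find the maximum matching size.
2 (matching: (1,5), (2,4); upper bound min(|L|,|R|) = min(2,3) = 2)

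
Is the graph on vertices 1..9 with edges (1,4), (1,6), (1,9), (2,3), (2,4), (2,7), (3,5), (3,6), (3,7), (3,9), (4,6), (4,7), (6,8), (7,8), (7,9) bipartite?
No (odd cycle of length 3: 6 -> 1 -> 4 -> 6)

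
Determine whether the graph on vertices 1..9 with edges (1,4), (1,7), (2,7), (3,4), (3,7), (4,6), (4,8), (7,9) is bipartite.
Yes. Partition: {1, 2, 3, 5, 6, 8, 9}, {4, 7}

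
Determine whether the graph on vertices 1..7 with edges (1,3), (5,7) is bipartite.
Yes. Partition: {1, 2, 4, 5, 6}, {3, 7}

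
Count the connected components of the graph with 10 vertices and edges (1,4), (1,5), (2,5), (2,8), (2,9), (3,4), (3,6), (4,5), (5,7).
2 (components: {1, 2, 3, 4, 5, 6, 7, 8, 9}, {10})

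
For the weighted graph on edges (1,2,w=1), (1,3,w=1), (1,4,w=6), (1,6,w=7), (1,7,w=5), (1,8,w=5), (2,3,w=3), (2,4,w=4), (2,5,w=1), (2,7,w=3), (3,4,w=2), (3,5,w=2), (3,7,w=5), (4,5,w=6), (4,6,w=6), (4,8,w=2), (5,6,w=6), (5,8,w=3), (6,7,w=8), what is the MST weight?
16 (MST edges: (1,2,w=1), (1,3,w=1), (2,5,w=1), (2,7,w=3), (3,4,w=2), (4,6,w=6), (4,8,w=2); sum of weights 1 + 1 + 1 + 3 + 2 + 6 + 2 = 16)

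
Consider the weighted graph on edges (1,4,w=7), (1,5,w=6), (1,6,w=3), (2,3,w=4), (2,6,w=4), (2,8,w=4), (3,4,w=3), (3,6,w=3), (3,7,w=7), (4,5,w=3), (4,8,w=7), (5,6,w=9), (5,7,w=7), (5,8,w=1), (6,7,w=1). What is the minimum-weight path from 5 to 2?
5 (path: 5 -> 8 -> 2; weights 1 + 4 = 5)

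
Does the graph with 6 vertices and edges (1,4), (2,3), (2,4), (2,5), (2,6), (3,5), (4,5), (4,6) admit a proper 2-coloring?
No (odd cycle of length 3: 2 -> 4 -> 6 -> 2)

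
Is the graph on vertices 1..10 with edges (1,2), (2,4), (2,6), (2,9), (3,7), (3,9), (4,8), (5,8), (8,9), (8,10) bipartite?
Yes. Partition: {1, 4, 5, 6, 7, 9, 10}, {2, 3, 8}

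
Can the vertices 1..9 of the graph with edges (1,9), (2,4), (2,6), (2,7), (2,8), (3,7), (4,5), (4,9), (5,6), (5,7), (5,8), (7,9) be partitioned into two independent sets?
Yes. Partition: {1, 4, 6, 7, 8}, {2, 3, 5, 9}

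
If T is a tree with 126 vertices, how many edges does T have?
125 (A tree on V vertices has V - 1 edges, so 126 - 1 = 125)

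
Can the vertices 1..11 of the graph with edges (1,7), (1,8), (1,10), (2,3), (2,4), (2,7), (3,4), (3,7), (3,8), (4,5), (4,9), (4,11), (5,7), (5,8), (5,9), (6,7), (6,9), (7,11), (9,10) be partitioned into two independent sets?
No (odd cycle of length 5: 5 -> 8 -> 1 -> 10 -> 9 -> 5)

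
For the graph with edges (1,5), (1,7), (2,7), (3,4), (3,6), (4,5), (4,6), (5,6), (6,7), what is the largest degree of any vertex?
4 (attained at vertex 6)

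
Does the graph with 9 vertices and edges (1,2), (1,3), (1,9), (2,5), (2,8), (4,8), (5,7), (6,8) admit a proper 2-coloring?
Yes. Partition: {1, 5, 8}, {2, 3, 4, 6, 7, 9}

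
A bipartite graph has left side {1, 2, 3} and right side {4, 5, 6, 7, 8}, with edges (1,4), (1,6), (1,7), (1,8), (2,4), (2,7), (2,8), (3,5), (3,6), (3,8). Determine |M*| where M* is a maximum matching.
3 (matching: (1,8), (2,7), (3,6); upper bound min(|L|,|R|) = min(3,5) = 3)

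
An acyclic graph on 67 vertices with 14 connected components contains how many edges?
53 (Each of the 14 component trees on V_i vertices has V_i - 1 edges; summing gives V - C = 67 - 14 = 53)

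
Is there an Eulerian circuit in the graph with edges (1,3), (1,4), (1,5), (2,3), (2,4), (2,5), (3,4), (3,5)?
No (4 vertices have odd degree: {1, 2, 4, 5}; Eulerian circuit requires 0)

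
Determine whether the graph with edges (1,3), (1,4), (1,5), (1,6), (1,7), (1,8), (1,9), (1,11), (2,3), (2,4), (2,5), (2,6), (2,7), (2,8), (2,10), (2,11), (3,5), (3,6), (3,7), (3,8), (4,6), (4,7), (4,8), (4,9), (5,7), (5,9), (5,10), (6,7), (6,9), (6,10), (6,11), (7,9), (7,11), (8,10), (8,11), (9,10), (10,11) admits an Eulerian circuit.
Yes (the graph is connected and all 11 vertices have even degree)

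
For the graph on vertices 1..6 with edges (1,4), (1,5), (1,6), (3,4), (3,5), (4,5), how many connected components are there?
2 (components: {1, 3, 4, 5, 6}, {2})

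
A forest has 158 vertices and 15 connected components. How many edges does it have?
143 (Each of the 15 component trees on V_i vertices has V_i - 1 edges; summing gives V - C = 158 - 15 = 143)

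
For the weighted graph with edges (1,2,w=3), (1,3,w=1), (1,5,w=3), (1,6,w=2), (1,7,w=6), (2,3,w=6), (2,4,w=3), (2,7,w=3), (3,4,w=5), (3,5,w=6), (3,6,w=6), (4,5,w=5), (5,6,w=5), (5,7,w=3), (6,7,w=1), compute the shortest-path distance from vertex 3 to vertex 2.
4 (path: 3 -> 1 -> 2; weights 1 + 3 = 4)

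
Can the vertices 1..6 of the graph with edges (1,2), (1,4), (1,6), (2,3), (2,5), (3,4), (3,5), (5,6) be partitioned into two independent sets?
No (odd cycle of length 3: 5 -> 2 -> 3 -> 5)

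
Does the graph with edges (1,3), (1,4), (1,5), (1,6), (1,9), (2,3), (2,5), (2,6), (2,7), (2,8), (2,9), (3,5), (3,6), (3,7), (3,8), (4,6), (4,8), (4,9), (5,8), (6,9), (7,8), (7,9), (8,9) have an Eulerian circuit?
No (2 vertices have odd degree: {1, 6}; Eulerian circuit requires 0)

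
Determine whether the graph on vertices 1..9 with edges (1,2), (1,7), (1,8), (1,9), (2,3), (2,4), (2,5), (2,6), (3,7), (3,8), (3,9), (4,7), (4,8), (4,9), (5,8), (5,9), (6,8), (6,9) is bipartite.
Yes. Partition: {1, 3, 4, 5, 6}, {2, 7, 8, 9}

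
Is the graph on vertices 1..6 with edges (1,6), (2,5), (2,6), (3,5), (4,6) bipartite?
Yes. Partition: {1, 2, 3, 4}, {5, 6}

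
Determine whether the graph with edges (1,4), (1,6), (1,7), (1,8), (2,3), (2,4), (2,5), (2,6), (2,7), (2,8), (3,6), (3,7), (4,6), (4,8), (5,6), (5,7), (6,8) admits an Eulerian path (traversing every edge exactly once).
Yes (the graph is connected and exactly 2 vertices have odd degree: {3, 5}; any Eulerian path must start and end at those)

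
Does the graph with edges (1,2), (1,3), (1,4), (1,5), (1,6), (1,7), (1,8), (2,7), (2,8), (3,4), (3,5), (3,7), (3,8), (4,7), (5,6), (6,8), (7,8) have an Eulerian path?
No (8 vertices have odd degree: {1, 2, 3, 4, 5, 6, 7, 8}; Eulerian path requires 0 or 2)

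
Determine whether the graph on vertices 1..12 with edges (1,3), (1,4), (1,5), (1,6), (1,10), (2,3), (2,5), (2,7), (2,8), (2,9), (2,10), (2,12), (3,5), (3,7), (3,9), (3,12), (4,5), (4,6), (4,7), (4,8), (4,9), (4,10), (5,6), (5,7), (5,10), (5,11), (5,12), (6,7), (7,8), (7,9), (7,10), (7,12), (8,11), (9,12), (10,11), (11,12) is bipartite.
No (odd cycle of length 3: 5 -> 1 -> 3 -> 5)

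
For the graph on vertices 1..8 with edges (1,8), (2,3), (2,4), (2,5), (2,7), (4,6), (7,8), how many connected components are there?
1 (components: {1, 2, 3, 4, 5, 6, 7, 8})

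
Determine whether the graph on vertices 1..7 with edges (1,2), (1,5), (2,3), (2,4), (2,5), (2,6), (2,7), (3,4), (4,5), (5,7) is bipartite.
No (odd cycle of length 3: 2 -> 1 -> 5 -> 2)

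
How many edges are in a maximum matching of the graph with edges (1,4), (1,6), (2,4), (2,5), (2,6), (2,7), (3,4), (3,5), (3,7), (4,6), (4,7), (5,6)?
3 (matching: (1,6), (2,5), (4,7); upper bound floor(n/2) = floor(7/2) = 3)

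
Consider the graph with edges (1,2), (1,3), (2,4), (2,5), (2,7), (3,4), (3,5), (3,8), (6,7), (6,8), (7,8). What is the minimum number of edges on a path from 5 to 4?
2 (path: 5 -> 2 -> 4, 2 edges)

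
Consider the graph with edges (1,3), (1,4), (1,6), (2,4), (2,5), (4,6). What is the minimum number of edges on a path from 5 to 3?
4 (path: 5 -> 2 -> 4 -> 1 -> 3, 4 edges)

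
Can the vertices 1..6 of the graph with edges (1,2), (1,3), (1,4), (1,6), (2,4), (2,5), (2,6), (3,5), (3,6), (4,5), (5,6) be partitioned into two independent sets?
No (odd cycle of length 3: 3 -> 1 -> 6 -> 3)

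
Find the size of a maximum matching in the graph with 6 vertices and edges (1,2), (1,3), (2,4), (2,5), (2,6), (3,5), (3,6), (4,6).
3 (matching: (1,2), (3,5), (4,6); upper bound floor(n/2) = floor(6/2) = 3)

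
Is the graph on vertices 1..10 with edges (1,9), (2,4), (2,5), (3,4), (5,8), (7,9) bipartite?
Yes. Partition: {1, 2, 3, 6, 7, 8, 10}, {4, 5, 9}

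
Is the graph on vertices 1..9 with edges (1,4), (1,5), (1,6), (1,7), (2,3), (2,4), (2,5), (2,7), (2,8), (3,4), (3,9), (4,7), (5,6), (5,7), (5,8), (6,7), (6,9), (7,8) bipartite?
No (odd cycle of length 3: 7 -> 1 -> 5 -> 7)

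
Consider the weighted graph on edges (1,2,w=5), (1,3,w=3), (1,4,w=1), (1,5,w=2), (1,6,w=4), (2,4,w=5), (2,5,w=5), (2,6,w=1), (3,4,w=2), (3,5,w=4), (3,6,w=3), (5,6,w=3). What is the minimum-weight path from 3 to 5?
4 (path: 3 -> 5; weights 4 = 4)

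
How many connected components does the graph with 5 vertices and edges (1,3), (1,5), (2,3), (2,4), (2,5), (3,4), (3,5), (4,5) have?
1 (components: {1, 2, 3, 4, 5})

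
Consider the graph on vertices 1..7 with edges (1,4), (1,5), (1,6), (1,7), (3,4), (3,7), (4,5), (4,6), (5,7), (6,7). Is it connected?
No, it has 2 components: {1, 3, 4, 5, 6, 7}, {2}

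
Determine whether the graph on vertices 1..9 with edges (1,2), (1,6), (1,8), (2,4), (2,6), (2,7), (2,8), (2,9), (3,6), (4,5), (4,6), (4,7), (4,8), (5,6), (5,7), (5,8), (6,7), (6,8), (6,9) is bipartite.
No (odd cycle of length 3: 2 -> 1 -> 6 -> 2)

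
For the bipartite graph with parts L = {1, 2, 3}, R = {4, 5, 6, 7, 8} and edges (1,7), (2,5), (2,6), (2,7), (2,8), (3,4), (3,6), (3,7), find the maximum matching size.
3 (matching: (1,7), (2,8), (3,6); upper bound min(|L|,|R|) = min(3,5) = 3)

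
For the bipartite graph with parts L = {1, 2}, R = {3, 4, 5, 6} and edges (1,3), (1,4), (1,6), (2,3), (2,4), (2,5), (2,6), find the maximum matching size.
2 (matching: (1,6), (2,5); upper bound min(|L|,|R|) = min(2,4) = 2)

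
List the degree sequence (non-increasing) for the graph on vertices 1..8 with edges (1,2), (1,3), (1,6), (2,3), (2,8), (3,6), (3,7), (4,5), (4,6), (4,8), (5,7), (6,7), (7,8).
[4, 4, 4, 3, 3, 3, 3, 2] (degrees: deg(1)=3, deg(2)=3, deg(3)=4, deg(4)=3, deg(5)=2, deg(6)=4, deg(7)=4, deg(8)=3)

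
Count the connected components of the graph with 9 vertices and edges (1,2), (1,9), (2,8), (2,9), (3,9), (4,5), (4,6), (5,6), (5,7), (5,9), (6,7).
1 (components: {1, 2, 3, 4, 5, 6, 7, 8, 9})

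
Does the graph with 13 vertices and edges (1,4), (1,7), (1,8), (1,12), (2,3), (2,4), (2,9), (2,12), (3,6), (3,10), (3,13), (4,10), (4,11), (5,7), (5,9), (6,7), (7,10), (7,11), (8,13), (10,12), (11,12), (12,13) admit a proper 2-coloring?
Yes. Partition: {1, 2, 5, 6, 10, 11, 13}, {3, 4, 7, 8, 9, 12}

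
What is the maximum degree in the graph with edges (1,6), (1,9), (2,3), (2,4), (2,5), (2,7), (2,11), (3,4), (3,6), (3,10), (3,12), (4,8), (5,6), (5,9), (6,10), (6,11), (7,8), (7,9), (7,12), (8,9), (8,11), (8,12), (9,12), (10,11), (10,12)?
5 (attained at vertices 2, 3, 6, 8, 9, 12)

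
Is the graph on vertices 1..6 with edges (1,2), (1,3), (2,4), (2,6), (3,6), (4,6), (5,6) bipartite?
No (odd cycle of length 5: 6 -> 3 -> 1 -> 2 -> 4 -> 6)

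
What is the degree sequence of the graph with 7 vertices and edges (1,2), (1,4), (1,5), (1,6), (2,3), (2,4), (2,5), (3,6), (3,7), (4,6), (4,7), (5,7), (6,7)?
[4, 4, 4, 4, 4, 3, 3] (degrees: deg(1)=4, deg(2)=4, deg(3)=3, deg(4)=4, deg(5)=3, deg(6)=4, deg(7)=4)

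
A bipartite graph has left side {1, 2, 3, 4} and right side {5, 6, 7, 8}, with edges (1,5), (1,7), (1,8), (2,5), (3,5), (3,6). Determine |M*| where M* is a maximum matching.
3 (matching: (1,8), (2,5), (3,6); upper bound min(|L|,|R|) = min(4,4) = 4)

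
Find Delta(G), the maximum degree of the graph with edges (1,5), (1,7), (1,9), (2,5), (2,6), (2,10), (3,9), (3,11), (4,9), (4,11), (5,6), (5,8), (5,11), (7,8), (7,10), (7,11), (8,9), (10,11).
5 (attained at vertices 5, 11)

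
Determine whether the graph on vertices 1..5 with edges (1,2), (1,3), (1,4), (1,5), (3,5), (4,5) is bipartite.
No (odd cycle of length 3: 3 -> 1 -> 5 -> 3)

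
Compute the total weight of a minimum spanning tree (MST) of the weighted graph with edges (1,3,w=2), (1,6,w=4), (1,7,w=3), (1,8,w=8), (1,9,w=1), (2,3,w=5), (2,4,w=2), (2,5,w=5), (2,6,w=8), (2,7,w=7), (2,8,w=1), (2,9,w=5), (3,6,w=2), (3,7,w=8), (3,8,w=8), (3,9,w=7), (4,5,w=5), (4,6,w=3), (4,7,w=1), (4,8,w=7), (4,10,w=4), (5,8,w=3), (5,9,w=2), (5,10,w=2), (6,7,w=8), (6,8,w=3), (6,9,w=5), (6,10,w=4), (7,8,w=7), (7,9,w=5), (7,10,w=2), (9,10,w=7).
15 (MST edges: (1,3,w=2), (1,9,w=1), (2,4,w=2), (2,8,w=1), (3,6,w=2), (4,7,w=1), (5,9,w=2), (5,10,w=2), (7,10,w=2); sum of weights 2 + 1 + 2 + 1 + 2 + 1 + 2 + 2 + 2 = 15)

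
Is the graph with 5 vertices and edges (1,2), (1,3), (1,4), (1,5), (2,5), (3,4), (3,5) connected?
Yes (BFS from 1 visits [1, 2, 3, 4, 5] — all 5 vertices reached)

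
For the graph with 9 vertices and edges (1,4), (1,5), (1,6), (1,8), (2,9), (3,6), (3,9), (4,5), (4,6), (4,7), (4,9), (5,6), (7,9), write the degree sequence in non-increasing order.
[5, 4, 4, 4, 3, 2, 2, 1, 1] (degrees: deg(1)=4, deg(2)=1, deg(3)=2, deg(4)=5, deg(5)=3, deg(6)=4, deg(7)=2, deg(8)=1, deg(9)=4)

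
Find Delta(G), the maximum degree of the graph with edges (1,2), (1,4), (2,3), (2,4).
3 (attained at vertex 2)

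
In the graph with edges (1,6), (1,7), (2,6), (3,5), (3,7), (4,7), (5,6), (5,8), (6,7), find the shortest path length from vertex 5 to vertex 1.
2 (path: 5 -> 6 -> 1, 2 edges)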